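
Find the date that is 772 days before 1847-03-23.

1845-02-09

Count 772 days before March 23, 1847:
Day-of-year of February 9, 1845: 40.
Day-of-year of March 23, 1847: 82.
1845 has 365 days, so 365 − 40 = 325 days remain in 1845.
Full years: 1846: 365. Sum = 365.
Total: 325 + 365 + 82 = 772 days.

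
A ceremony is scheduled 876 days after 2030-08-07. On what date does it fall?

2032-12-30

Count 876 days after August 7, 2030:
Day-of-year of August 7, 2030: 219.
Day-of-year of December 30, 2032: 365.
2030 has 365 days, so 365 − 219 = 146 days remain in 2030.
Full years: 2031: 365. Sum = 365.
Total: 146 + 365 + 365 = 876 days.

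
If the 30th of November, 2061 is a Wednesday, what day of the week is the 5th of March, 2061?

Count forward from the earlier date (March 5, 2061) to the later (November 30, 2061):
March 2061: 31 − 5 = 26 days remain.
Then April (30), May (31), June (30), July (31), August (31), September (30), October (31): 30 + 31 + 30 + 31 + 31 + 30 + 31 = 214 days.
November 1–30, 2061: 30 days.
Total: 26 + 214 + 30 = 270 days.
270 mod 7 = 4, so 4 days before Wednesday is Saturday.

Saturday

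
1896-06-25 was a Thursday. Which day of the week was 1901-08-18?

Day-of-year of June 25, 1896: 177.
Day-of-year of August 18, 1901: 230.
1896 has 366 days, so 366 − 177 = 189 days remain in 1896.
Full years: 1897: 365; 1898: 365; 1899: 365; 1900: 365. Sum = 1460.
Total: 189 + 1460 + 230 = 1879 days.
1879 mod 7 = 3, so 3 days after Thursday is Sunday.

Sunday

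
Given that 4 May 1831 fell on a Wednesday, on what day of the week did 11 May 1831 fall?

Wednesday

Within May 1831: 11 − 4 = 7 days.
7 is a multiple of 7, so 11 May 1831 falls on the same weekday: Wednesday.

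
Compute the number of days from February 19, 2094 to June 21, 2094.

February 2094: 28 − 19 = 9 days remain (2094 is not a leap year, so February has 28 days).
Then March (31), April (30), May (31): 31 + 30 + 31 = 92 days.
June 1–21, 2094: 21 days.
Total: 9 + 92 + 21 = 122 days.

122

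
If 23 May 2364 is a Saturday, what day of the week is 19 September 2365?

Sunday

May 2364: 31 − 23 = 8 days remain.
Then 15 full months totalling 457 days.
September 1–19, 2365: 19 days.
Total: 8 + 457 + 19 = 484 days.
484 mod 7 = 1, so 1 day after Saturday is Sunday.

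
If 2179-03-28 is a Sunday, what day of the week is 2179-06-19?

Saturday

March 2179: 31 − 28 = 3 days remain.
Then April (30), May (31): 30 + 31 = 61 days.
June 1–19, 2179: 19 days.
Total: 3 + 61 + 19 = 83 days.
83 mod 7 = 6, so 6 days after Sunday is Saturday.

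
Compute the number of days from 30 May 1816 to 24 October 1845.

From May 30, 1816 to May 30, 1845: 29 years, of which 7 contain a Feb 29 — 22×365 + 7×366 = 10592 days.
May 1845: 31 − 30 = 1 day remains.
Then June (30), July (31), August (31), September (30): 30 + 31 + 31 + 30 = 122 days.
October 1–24, 1845: 24 days.
Residual: 147 days.
Total: 10739 days.

10739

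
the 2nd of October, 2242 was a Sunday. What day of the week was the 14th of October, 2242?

Within October 2242: 14 − 2 = 12 days.
12 mod 7 = 5, so 5 days after Sunday is Friday.

Friday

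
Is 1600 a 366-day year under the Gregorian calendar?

1600 is a leap year (divisible by 400).

Yes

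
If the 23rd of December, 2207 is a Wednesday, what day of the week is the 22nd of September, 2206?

Monday

Count forward from the earlier date (September 22, 2206) to the later (December 23, 2207):
September 22, 2206 → September 22, 2207: 365 days.
September 2207: 30 − 22 = 8 days remain.
Then October (31), November (30): 31 + 30 = 61 days.
December 1–23, 2207: 23 days.
Residual: 92 days.
Total: 457 days.
457 mod 7 = 2, so 2 days before Wednesday is Monday.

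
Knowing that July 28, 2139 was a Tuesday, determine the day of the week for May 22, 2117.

Count forward from the earlier date (May 22, 2117) to the later (July 28, 2139):
Day-of-year of May 22, 2117: 142.
Day-of-year of July 28, 2139: 209.
2117 has 365 days, so 365 − 142 = 223 days remain in 2117.
Full years 2118–2138: 16 common + 5 leap = 16×365 + 5×366 = 7670 days.
Total: 223 + 7670 + 209 = 8102 days.
8102 mod 7 = 3, so 3 days before Tuesday is Saturday.

Saturday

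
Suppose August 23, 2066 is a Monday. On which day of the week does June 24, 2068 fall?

August 2066: 31 − 23 = 8 days remain.
Then 21 full months totalling 639 days.
June 1–24, 2068: 24 days.
Total: 8 + 639 + 24 = 671 days.
671 mod 7 = 6, so 6 days after Monday is Sunday.

Sunday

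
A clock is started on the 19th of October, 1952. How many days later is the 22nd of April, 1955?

915

Day-of-year of October 19, 1952: 293.
Day-of-year of April 22, 1955: 112.
1952 has 366 days, so 366 − 293 = 73 days remain in 1952.
Full years: 1953: 365; 1954: 365. Sum = 730.
Total: 73 + 730 + 112 = 915 days.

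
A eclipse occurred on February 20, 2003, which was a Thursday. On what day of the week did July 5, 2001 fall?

Count forward from the earlier date (July 5, 2001) to the later (February 20, 2003):
July 5, 2001 → July 5, 2002: 365 days.
July 2002: 31 − 5 = 26 days remain.
Then August (31), September (30), October (31), November (30), December (31), January (31): 31 + 30 + 31 + 30 + 31 + 31 = 184 days.
February 1–20, 2003: 20 days (2003 is not a leap year).
Residual: 230 days.
Total: 595 days.
595 is a multiple of 7, so July 5, 2001 falls on the same weekday: Thursday.

Thursday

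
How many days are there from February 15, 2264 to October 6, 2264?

234

February 2264: 29 − 15 = 14 days remain (2264 is a leap year, so February has 29 days).
Then March (31), April (30), May (31), June (30), July (31), August (31), September (30): 31 + 30 + 31 + 30 + 31 + 31 + 30 = 214 days.
October 1–6, 2264: 6 days.
Total: 14 + 214 + 6 = 234 days.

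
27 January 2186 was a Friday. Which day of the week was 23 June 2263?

Tuesday

From January 27, 2186 to January 27, 2263: 77 years, of which 18 contain a Feb 29 — 59×365 + 18×366 = 28123 days.
(2200 is not a leap year (divisible by 100 but not 400).)
January 2263: 31 − 27 = 4 days remain.
Then February 2263 (28), March (31), April (30), May (31): 28 + 31 + 30 + 31 = 120 days.
June 1–23, 2263: 23 days.
Residual: 147 days.
Total: 28270 days.
28270 mod 7 = 4, so 4 days after Friday is Tuesday.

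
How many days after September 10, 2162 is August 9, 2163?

333

September 2162: 30 − 10 = 20 days remain.
Then 10 full months totalling 304 days.
August 1–9, 2163: 9 days.
Residual: 333 days.
Total: 333 days.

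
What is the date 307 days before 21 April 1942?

18 June 1941

Count 307 days before April 21, 1942:
June 1941: 30 − 18 = 12 days remain.
Then 9 full months totalling 274 days.
April 1–21, 1942: 21 days.
Residual: 307 days.
Total: 307 days.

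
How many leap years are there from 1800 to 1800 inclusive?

0

Years divisible by 4 in [1800, 1800]: 1800.
Of these, 1800 is divisible by 100 but not 400, so not leap.
Leap years: 1 − 1 = 0.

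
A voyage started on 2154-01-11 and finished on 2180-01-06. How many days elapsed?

From January 11, 2154 to January 11, 2179: 25 years, of which 6 contain a Feb 29 — 19×365 + 6×366 = 9131 days.
January 2179: 31 − 11 = 20 days remain.
Then 11 full months totalling 334 days.
January 1–6, 2180: 6 days.
Residual: 360 days.
Total: 9491 days.

9491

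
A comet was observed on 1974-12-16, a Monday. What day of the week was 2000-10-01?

From December 16, 1974 to December 16, 1999: 25 years, of which 6 contain a Feb 29 — 19×365 + 6×366 = 9131 days.
December 1999: 31 − 16 = 15 days remain.
Then 9 full months totalling 274 days.
October 1, 2000: 1 day.
Residual: 290 days.
Total: 9421 days.
9421 mod 7 = 6, so 6 days after Monday is Sunday.

Sunday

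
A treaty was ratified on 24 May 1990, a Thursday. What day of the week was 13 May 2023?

Saturday

From May 24, 1990 to May 24, 2022: 32 years, of which 8 contain a Feb 29 — 24×365 + 8×366 = 11688 days.
(2000 is a leap year (divisible by 400).)
May 2022: 31 − 24 = 7 days remain.
Then 11 full months totalling 334 days.
May 1–13, 2023: 13 days.
Residual: 354 days.
Total: 12042 days.
12042 mod 7 = 2, so 2 days after Thursday is Saturday.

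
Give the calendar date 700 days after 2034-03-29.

2036-02-27

Count 700 days after March 29, 2034:
Day-of-year of March 29, 2034: 88.
Day-of-year of February 27, 2036: 58.
2034 has 365 days, so 365 − 88 = 277 days remain in 2034.
Full years: 2035: 365. Sum = 365.
Total: 277 + 365 + 58 = 700 days.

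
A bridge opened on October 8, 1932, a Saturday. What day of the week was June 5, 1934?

October 1932: 31 − 8 = 23 days remain.
Then 19 full months totalling 577 days.
June 1–5, 1934: 5 days.
Total: 23 + 577 + 5 = 605 days.
605 mod 7 = 3, so 3 days after Saturday is Tuesday.

Tuesday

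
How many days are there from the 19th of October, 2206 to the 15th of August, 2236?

10893

From October 19, 2206 to October 19, 2235: 29 years, of which 7 contain a Feb 29 — 22×365 + 7×366 = 10592 days.
October 2235: 31 − 19 = 12 days remain.
Then 9 full months totalling 274 days.
August 1–15, 2236: 15 days.
Residual: 301 days.
Total: 10893 days.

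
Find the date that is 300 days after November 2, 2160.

August 29, 2161

Count 300 days after November 2, 2160:
Day-of-year of November 2, 2160: 307.
Day-of-year of August 29, 2161: 241.
2160 has 366 days, so 366 − 307 = 59 days remain in 2160.
Total: 59 + 241 = 300 days.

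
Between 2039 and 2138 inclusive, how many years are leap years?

Years divisible by 4: 2040, 2044, …, 2136 — 25 in all.
Of these, 2100 is divisible by 100 but not 400, so not leap.
Leap years: 25 − 1 = 24.

24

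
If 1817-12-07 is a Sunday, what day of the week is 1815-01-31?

Tuesday

Count forward from the earlier date (January 31, 1815) to the later (December 7, 1817):
Day-of-year of January 31, 1815: 31.
Day-of-year of December 7, 1817: 341.
1815 has 365 days, so 365 − 31 = 334 days remain in 1815.
Full years: 1816: 366. Sum = 366.
Total: 334 + 366 + 341 = 1041 days.
1041 mod 7 = 5, so 5 days before Sunday is Tuesday.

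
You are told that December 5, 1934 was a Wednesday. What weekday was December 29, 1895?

Count forward from the earlier date (December 29, 1895) to the later (December 5, 1934):
From December 29, 1895 to December 29, 1933: 38 years, of which 9 contain a Feb 29 — 29×365 + 9×366 = 13879 days.
(1900 is not a leap year (divisible by 100 but not 400).)
December 1933: 31 − 29 = 2 days remain.
Then 11 full months totalling 334 days.
December 1–5, 1934: 5 days.
Residual: 341 days.
Total: 14220 days.
14220 mod 7 = 3, so 3 days before Wednesday is Sunday.

Sunday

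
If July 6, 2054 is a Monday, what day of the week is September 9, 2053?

Count forward from the earlier date (September 9, 2053) to the later (July 6, 2054):
Day-of-year of September 9, 2053: 252.
Day-of-year of July 6, 2054: 187.
2053 has 365 days, so 365 − 252 = 113 days remain in 2053.
Total: 113 + 187 = 300 days.
300 mod 7 = 6, so 6 days before Monday is Tuesday.

Tuesday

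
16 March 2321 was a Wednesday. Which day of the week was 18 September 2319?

Thursday

Count forward from the earlier date (September 18, 2319) to the later (March 16, 2321):
September 18, 2319 → September 18, 2320: 366 days (2320 is a leap year).
September 2320: 30 − 18 = 12 days remain.
Then October (31), November (30), December (31), January (31), February 2321 (28): 31 + 30 + 31 + 31 + 28 = 151 days.
March 1–16, 2321: 16 days.
Residual: 179 days.
Total: 545 days.
545 mod 7 = 6, so 6 days before Wednesday is Thursday.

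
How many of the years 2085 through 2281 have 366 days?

Years divisible by 4: 2088, 2092, …, 2280 — 49 in all.
Of these, 2100, 2200 are divisible by 100 but not 400, so not leap.
Leap years: 49 − 2 = 47.

47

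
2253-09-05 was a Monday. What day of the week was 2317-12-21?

Friday

Day-of-year of September 5, 2253: 248.
Day-of-year of December 21, 2317: 355.
2253 has 365 days, so 365 − 248 = 117 days remain in 2253.
Full years 2254–2316: 48 common + 15 leap = 48×365 + 15×366 = 23010 days.
Total: 117 + 23010 + 355 = 23482 days.
23482 mod 7 = 4, so 4 days after Monday is Friday.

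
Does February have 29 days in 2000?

Yes

2000 is a leap year (divisible by 400).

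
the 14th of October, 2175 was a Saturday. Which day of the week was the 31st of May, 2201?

Sunday

From October 14, 2175 to October 14, 2200: 25 years, of which 6 contain a Feb 29 — 19×365 + 6×366 = 9131 days.
(2200 is not a leap year (divisible by 100 but not 400).)
October 2200: 31 − 14 = 17 days remain.
Then November (30), December (31), January (31), February 2201 (28), March (31), April (30): 30 + 31 + 31 + 28 + 31 + 30 = 181 days.
May 1–31, 2201: 31 days.
Residual: 229 days.
Total: 9360 days.
9360 mod 7 = 1, so 1 day after Saturday is Sunday.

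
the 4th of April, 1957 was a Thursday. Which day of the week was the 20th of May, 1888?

Sunday

Count forward from the earlier date (May 20, 1888) to the later (April 4, 1957):
Day-of-year of May 20, 1888: 141.
Day-of-year of April 4, 1957: 94.
1888 has 366 days, so 366 − 141 = 225 days remain in 1888.
Full years 1889–1956: 52 common + 16 leap = 52×365 + 16×366 = 24836 days.
Total: 225 + 24836 + 94 = 25155 days.
25155 mod 7 = 4, so 4 days before Thursday is Sunday.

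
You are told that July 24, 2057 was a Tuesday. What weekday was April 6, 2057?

Count forward from the earlier date (April 6, 2057) to the later (July 24, 2057):
April 2057: 30 − 6 = 24 days remain.
Then May (31), June (30): 31 + 30 = 61 days.
July 1–24, 2057: 24 days.
Total: 24 + 61 + 24 = 109 days.
109 mod 7 = 4, so 4 days before Tuesday is Friday.

Friday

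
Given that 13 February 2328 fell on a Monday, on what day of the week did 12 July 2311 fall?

Count forward from the earlier date (July 12, 2311) to the later (February 13, 2328):
From July 12, 2311 to July 12, 2327: 16 years, of which 4 contain a Feb 29 — 12×365 + 4×366 = 5844 days.
July 2327: 31 − 12 = 19 days remain.
Then August (31), September (30), October (31), November (30), December (31), January (31): 31 + 30 + 31 + 30 + 31 + 31 = 184 days.
February 1–13, 2328: 13 days (2328 is a leap year).
Residual: 216 days.
Total: 6060 days.
6060 mod 7 = 5, so 5 days before Monday is Wednesday.

Wednesday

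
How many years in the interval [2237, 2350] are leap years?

Years divisible by 4: 2240, 2244, …, 2348 — 28 in all.
Of these, 2300 is divisible by 100 but not 400, so not leap.
Leap years: 28 − 1 = 27.

27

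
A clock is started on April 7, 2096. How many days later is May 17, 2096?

April 2096: 30 − 7 = 23 days remain.
May 1–17, 2096: 17 days.
Total: 23 + 17 = 40 days.

40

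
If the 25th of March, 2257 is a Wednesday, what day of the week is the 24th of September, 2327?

From March 25, 2257 to March 25, 2327: 70 years, of which 16 contain a Feb 29 — 54×365 + 16×366 = 25566 days.
(2300 is not a leap year (divisible by 100 but not 400).)
March 2327: 31 − 25 = 6 days remain.
Then April (30), May (31), June (30), July (31), August (31): 30 + 31 + 30 + 31 + 31 = 153 days.
September 1–24, 2327: 24 days.
Residual: 183 days.
Total: 25749 days.
25749 mod 7 = 3, so 3 days after Wednesday is Saturday.

Saturday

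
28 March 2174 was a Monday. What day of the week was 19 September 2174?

March 2174: 31 − 28 = 3 days remain.
Then April (30), May (31), June (30), July (31), August (31): 30 + 31 + 30 + 31 + 31 = 153 days.
September 1–19, 2174: 19 days.
Total: 3 + 153 + 19 = 175 days.
175 is a multiple of 7, so 19 September 2174 falls on the same weekday: Monday.

Monday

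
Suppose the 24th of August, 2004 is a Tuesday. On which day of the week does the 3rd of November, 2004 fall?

August 2004: 31 − 24 = 7 days remain.
Then September (30), October (31): 30 + 31 = 61 days.
November 1–3, 2004: 3 days.
Total: 7 + 61 + 3 = 71 days.
71 mod 7 = 1, so 1 day after Tuesday is Wednesday.

Wednesday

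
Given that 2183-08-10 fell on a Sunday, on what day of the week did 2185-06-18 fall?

Saturday

August 10, 2183 → August 10, 2184: 366 days (2184 is a leap year).
August 2184: 31 − 10 = 21 days remain.
Then 9 full months totalling 273 days.
June 1–18, 2185: 18 days.
Residual: 312 days.
Total: 678 days.
678 mod 7 = 6, so 6 days after Sunday is Saturday.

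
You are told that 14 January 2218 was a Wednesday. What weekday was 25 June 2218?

Thursday

January 2218: 31 − 14 = 17 days remain.
Then February 2218 (28), March (31), April (30), May (31): 28 + 31 + 30 + 31 = 120 days.
June 1–25, 2218: 25 days.
Total: 17 + 120 + 25 = 162 days.
162 mod 7 = 1, so 1 day after Wednesday is Thursday.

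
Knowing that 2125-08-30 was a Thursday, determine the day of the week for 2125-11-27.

August 2125: 31 − 30 = 1 day remains.
Then September (30), October (31): 30 + 31 = 61 days.
November 1–27, 2125: 27 days.
Total: 1 + 61 + 27 = 89 days.
89 mod 7 = 5, so 5 days after Thursday is Tuesday.

Tuesday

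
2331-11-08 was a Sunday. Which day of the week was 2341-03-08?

Day-of-year of November 8, 2331: 312.
Day-of-year of March 8, 2341: 67.
2331 has 365 days, so 365 − 312 = 53 days remain in 2331.
Full years 2332–2340: 6 common + 3 leap = 6×365 + 3×366 = 3288 days.
Total: 53 + 3288 + 67 = 3408 days.
3408 mod 7 = 6, so 6 days after Sunday is Saturday.

Saturday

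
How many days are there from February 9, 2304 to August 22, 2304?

195

February 2304: 29 − 9 = 20 days remain (2304 is a leap year, so February has 29 days).
Then March (31), April (30), May (31), June (30), July (31): 31 + 30 + 31 + 30 + 31 = 153 days.
August 1–22, 2304: 22 days.
Total: 20 + 153 + 22 = 195 days.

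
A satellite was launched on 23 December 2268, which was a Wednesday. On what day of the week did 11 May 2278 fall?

From December 23, 2268 to December 23, 2277: 9 years, of which 2 contain a Feb 29 — 7×365 + 2×366 = 3287 days.
December 2277: 31 − 23 = 8 days remain.
Then January (31), February 2278 (28), March (31), April (30): 31 + 28 + 31 + 30 = 120 days.
May 1–11, 2278: 11 days.
Residual: 139 days.
Total: 3426 days.
3426 mod 7 = 3, so 3 days after Wednesday is Saturday.

Saturday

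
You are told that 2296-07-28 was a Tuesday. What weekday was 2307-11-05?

Tuesday

Day-of-year of July 28, 2296: 210.
Day-of-year of November 5, 2307: 309.
2296 has 366 days, so 366 − 210 = 156 days remain in 2296.
Full years 2297–2306: 9 common + 1 leap = 9×365 + 1×366 = 3651 days.
Total: 156 + 3651 + 309 = 4116 days.
4116 is a multiple of 7, so 2307-11-05 falls on the same weekday: Tuesday.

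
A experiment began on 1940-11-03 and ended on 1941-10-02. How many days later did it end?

333

November 1940: 30 − 3 = 27 days remain.
Then 10 full months totalling 304 days.
October 1–2, 1941: 2 days.
Residual: 333 days.
Total: 333 days.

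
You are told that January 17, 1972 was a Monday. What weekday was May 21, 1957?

Count forward from the earlier date (May 21, 1957) to the later (January 17, 1972):
Day-of-year of May 21, 1957: 141.
Day-of-year of January 17, 1972: 17.
1957 has 365 days, so 365 − 141 = 224 days remain in 1957.
Full years 1958–1971: 11 common + 3 leap = 11×365 + 3×366 = 5113 days.
Total: 224 + 5113 + 17 = 5354 days.
5354 mod 7 = 6, so 6 days before Monday is Tuesday.

Tuesday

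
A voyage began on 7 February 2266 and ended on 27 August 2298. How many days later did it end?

11889

From February 7, 2266 to February 7, 2298: 32 years, of which 8 contain a Feb 29 — 24×365 + 8×366 = 11688 days.
February 2298: 28 − 7 = 21 days remain (2298 is not a leap year, so February has 28 days).
Then March (31), April (30), May (31), June (30), July (31): 31 + 30 + 31 + 30 + 31 = 153 days.
August 1–27, 2298: 27 days.
Residual: 201 days.
Total: 11889 days.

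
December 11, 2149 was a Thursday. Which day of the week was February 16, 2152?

December 11, 2149 → December 11, 2150: 365 days.
December 11, 2150 → December 11, 2151: 365 days.
December 2151: 31 − 11 = 20 days remain.
Then January (31): 31 days.
February 1–16, 2152: 16 days (2152 is a leap year).
Residual: 67 days.
Total: 797 days.
797 mod 7 = 6, so 6 days after Thursday is Wednesday.

Wednesday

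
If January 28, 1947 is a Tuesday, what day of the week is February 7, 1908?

Count forward from the earlier date (February 7, 1908) to the later (January 28, 1947):
Day-of-year of February 7, 1908: 38.
Day-of-year of January 28, 1947: 28.
1908 has 366 days, so 366 − 38 = 328 days remain in 1908.
Full years 1909–1946: 29 common + 9 leap = 29×365 + 9×366 = 13879 days.
Total: 328 + 13879 + 28 = 14235 days.
14235 mod 7 = 4, so 4 days before Tuesday is Friday.

Friday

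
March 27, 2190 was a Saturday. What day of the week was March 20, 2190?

Count forward from the earlier date (March 20, 2190) to the later (March 27, 2190):
Within March 2190: 27 − 20 = 7 days.
7 is a multiple of 7, so March 20, 2190 falls on the same weekday: Saturday.

Saturday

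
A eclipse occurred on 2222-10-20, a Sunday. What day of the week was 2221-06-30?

Saturday

Count forward from the earlier date (June 30, 2221) to the later (October 20, 2222):
June 30, 2221 → June 30, 2222: 365 days.
June 2222: 30 − 30 = 0 days remain.
Then July (31), August (31), September (30): 31 + 31 + 30 = 92 days.
October 1–20, 2222: 20 days.
Residual: 112 days.
Total: 477 days.
477 mod 7 = 1, so 1 day before Sunday is Saturday.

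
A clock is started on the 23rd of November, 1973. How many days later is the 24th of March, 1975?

Day-of-year of November 23, 1973: 327.
Day-of-year of March 24, 1975: 83.
1973 has 365 days, so 365 − 327 = 38 days remain in 1973.
Full years: 1974: 365. Sum = 365.
Total: 38 + 365 + 83 = 486 days.

486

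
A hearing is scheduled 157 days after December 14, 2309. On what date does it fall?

May 20, 2310

Count 157 days after December 14, 2309:
December 2309: 31 − 14 = 17 days remain.
Then January (31), February 2310 (28), March (31), April (30): 31 + 28 + 31 + 30 = 120 days.
May 1–20, 2310: 20 days.
Total: 17 + 120 + 20 = 157 days.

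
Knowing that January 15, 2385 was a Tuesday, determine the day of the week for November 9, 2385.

Saturday

January 2385: 31 − 15 = 16 days remain.
Then 9 full months totalling 273 days.
November 1–9, 2385: 9 days.
Total: 16 + 273 + 9 = 298 days.
298 mod 7 = 4, so 4 days after Tuesday is Saturday.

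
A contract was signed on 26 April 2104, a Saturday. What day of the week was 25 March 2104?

Tuesday

Count forward from the earlier date (March 25, 2104) to the later (April 26, 2104):
March 2104: 31 − 25 = 6 days remain.
April 1–26, 2104: 26 days.
Total: 6 + 26 = 32 days.
32 mod 7 = 4, so 4 days before Saturday is Tuesday.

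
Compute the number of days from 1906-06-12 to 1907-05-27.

June 1906: 30 − 12 = 18 days remain.
Then 10 full months totalling 304 days.
May 1–27, 1907: 27 days.
Residual: 349 days.
Total: 349 days.

349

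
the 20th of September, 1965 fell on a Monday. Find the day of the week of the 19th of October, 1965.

Tuesday

September 1965: 30 − 20 = 10 days remain.
October 1–19, 1965: 19 days.
Total: 10 + 19 = 29 days.
29 mod 7 = 1, so 1 day after Monday is Tuesday.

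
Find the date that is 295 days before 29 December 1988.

9 March 1988

Count 295 days before December 29, 1988:
March 1988: 31 − 9 = 22 days remain.
Then April (30), May (31), June (30), July (31), August (31), September (30), October (31), November (30): 30 + 31 + 30 + 31 + 31 + 30 + 31 + 30 = 244 days.
December 1–29, 1988: 29 days.
Total: 22 + 244 + 29 = 295 days.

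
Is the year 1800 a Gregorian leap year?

No

1800 is not a leap year (divisible by 100 but not 400).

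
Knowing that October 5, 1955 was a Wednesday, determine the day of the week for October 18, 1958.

Saturday

Day-of-year of October 5, 1955: 278.
Day-of-year of October 18, 1958: 291.
1955 has 365 days, so 365 − 278 = 87 days remain in 1955.
Full years: 1956: 366; 1957: 365. Sum = 731.
Total: 87 + 731 + 291 = 1109 days.
1109 mod 7 = 3, so 3 days after Wednesday is Saturday.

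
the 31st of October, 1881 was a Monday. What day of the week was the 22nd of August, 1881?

Monday

Count forward from the earlier date (August 22, 1881) to the later (October 31, 1881):
August 1881: 31 − 22 = 9 days remain.
Then September (30): 30 days.
October 1–31, 1881: 31 days.
Total: 9 + 30 + 31 = 70 days.
70 is a multiple of 7, so the 22nd of August, 1881 falls on the same weekday: Monday.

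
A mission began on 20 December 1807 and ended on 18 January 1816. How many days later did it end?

2951

Day-of-year of December 20, 1807: 354.
Day-of-year of January 18, 1816: 18.
1807 has 365 days, so 365 − 354 = 11 days remain in 1807.
Full years 1808–1815: 6 common + 2 leap = 6×365 + 2×366 = 2922 days.
Total: 11 + 2922 + 18 = 2951 days.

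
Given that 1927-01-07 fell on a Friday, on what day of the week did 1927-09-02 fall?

Friday

January 1927: 31 − 7 = 24 days remain.
Then February 1927 (28), March (31), April (30), May (31), June (30), July (31), August (31): 28 + 31 + 30 + 31 + 30 + 31 + 31 = 212 days.
September 1–2, 1927: 2 days.
Total: 24 + 212 + 2 = 238 days.
238 is a multiple of 7, so 1927-09-02 falls on the same weekday: Friday.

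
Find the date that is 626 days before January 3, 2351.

April 17, 2349

Count 626 days before January 3, 2351:
April 17, 2349 → April 17, 2350: 365 days.
April 2350: 30 − 17 = 13 days remain.
Then May (31), June (30), July (31), August (31), September (30), October (31), November (30), December (31): 31 + 30 + 31 + 31 + 30 + 31 + 30 + 31 = 245 days.
January 1–3, 2351: 3 days.
Residual: 261 days.
Total: 626 days.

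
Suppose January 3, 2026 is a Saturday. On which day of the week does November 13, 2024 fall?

Count forward from the earlier date (November 13, 2024) to the later (January 3, 2026):
Day-of-year of November 13, 2024: 318.
Day-of-year of January 3, 2026: 3.
2024 has 366 days, so 366 − 318 = 48 days remain in 2024.
Full years: 2025: 365. Sum = 365.
Total: 48 + 365 + 3 = 416 days.
416 mod 7 = 3, so 3 days before Saturday is Wednesday.

Wednesday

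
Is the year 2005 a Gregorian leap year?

2005 is not a leap year.

No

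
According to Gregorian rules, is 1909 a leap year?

No

1909 is not a leap year.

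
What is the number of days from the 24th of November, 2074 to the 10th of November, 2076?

November 2074: 30 − 24 = 6 days remain.
Then 23 full months totalling 701 days.
November 1–10, 2076: 10 days.
Total: 6 + 701 + 10 = 717 days.

717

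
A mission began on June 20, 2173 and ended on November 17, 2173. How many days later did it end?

June 2173: 30 − 20 = 10 days remain.
Then July (31), August (31), September (30), October (31): 31 + 31 + 30 + 31 = 123 days.
November 1–17, 2173: 17 days.
Total: 10 + 123 + 17 = 150 days.

150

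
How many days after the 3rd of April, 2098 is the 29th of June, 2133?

From April 3, 2098 to April 3, 2133: 35 years, of which 8 contain a Feb 29 — 27×365 + 8×366 = 12783 days.
(2100 is not a leap year (divisible by 100 but not 400).)
April 2133: 30 − 3 = 27 days remain.
Then May (31): 31 days.
June 1–29, 2133: 29 days.
Residual: 87 days.
Total: 12870 days.

12870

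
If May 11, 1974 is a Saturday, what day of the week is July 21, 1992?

From May 11, 1974 to May 11, 1992: 18 years, of which 5 contain a Feb 29 — 13×365 + 5×366 = 6575 days.
May 1992: 31 − 11 = 20 days remain.
Then June (30): 30 days.
July 1–21, 1992: 21 days.
Residual: 71 days.
Total: 6646 days.
6646 mod 7 = 3, so 3 days after Saturday is Tuesday.

Tuesday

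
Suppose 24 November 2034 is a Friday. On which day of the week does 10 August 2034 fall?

Count forward from the earlier date (August 10, 2034) to the later (November 24, 2034):
August 2034: 31 − 10 = 21 days remain.
Then September (30), October (31): 30 + 31 = 61 days.
November 1–24, 2034: 24 days.
Total: 21 + 61 + 24 = 106 days.
106 mod 7 = 1, so 1 day before Friday is Thursday.

Thursday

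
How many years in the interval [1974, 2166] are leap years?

Years divisible by 4: 1976, 1980, …, 2164 — 48 in all.
Of these, 2100 is divisible by 100 but not 400, so not leap.
2000 is divisible by 400, so still leap.
Leap years: 48 − 1 = 47.

47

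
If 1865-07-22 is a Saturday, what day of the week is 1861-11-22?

Friday

Count forward from the earlier date (November 22, 1861) to the later (July 22, 1865):
Day-of-year of November 22, 1861: 326.
Day-of-year of July 22, 1865: 203.
1861 has 365 days, so 365 − 326 = 39 days remain in 1861.
Full years: 1862: 365; 1863: 365; 1864: 366. Sum = 1096.
Total: 39 + 1096 + 203 = 1338 days.
1338 mod 7 = 1, so 1 day before Saturday is Friday.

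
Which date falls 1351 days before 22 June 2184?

10 October 2180

Count 1351 days before June 22, 2184:
October 10, 2180 → October 10, 2181: 365 days.
October 10, 2181 → October 10, 2182: 365 days.
October 10, 2182 → October 10, 2183: 365 days.
October 2183: 31 − 10 = 21 days remain.
Then November (30), December (31), January (31), February 2184 (29), March (31), April (30), May (31): 30 + 31 + 31 + 29 + 31 + 30 + 31 = 213 days.
June 1–22, 2184: 22 days.
Residual: 256 days.
Total: 1351 days.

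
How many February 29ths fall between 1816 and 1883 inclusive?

Years divisible by 4: 1816, 1820, …, 1880 — 17 in all.
No century exceptions apply. Count: 17.

17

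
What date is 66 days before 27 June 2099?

22 April 2099

Count 66 days before June 27, 2099:
April 2099: 30 − 22 = 8 days remain.
Then May (31): 31 days.
June 1–27, 2099: 27 days.
Total: 8 + 31 + 27 = 66 days.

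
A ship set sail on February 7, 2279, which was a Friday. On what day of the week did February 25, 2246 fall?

Wednesday

Count forward from the earlier date (February 25, 2246) to the later (February 7, 2279):
From February 25, 2246 to February 25, 2278: 32 years, of which 8 contain a Feb 29 — 24×365 + 8×366 = 11688 days.
February 2278: 28 − 25 = 3 days remain (2278 is not a leap year, so February has 28 days).
Then 11 full months totalling 337 days.
February 1–7, 2279: 7 days (2279 is not a leap year).
Residual: 347 days.
Total: 12035 days.
12035 mod 7 = 2, so 2 days before Friday is Wednesday.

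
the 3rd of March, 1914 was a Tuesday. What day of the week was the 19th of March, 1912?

Tuesday

Count forward from the earlier date (March 19, 1912) to the later (March 3, 1914):
March 1912: 31 − 19 = 12 days remain.
Then 23 full months totalling 699 days.
March 1–3, 1914: 3 days.
Total: 12 + 699 + 3 = 714 days.
714 is a multiple of 7, so the 19th of March, 1912 falls on the same weekday: Tuesday.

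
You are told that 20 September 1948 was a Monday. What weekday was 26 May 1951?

September 20, 1948 → September 20, 1949: 365 days.
September 20, 1949 → September 20, 1950: 365 days.
September 1950: 30 − 20 = 10 days remain.
Then October (31), November (30), December (31), January (31), February 1951 (28), March (31), April (30): 31 + 30 + 31 + 31 + 28 + 31 + 30 = 212 days.
May 1–26, 1951: 26 days.
Residual: 248 days.
Total: 978 days.
978 mod 7 = 5, so 5 days after Monday is Saturday.

Saturday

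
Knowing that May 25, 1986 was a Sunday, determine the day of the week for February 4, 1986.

Tuesday

Count forward from the earlier date (February 4, 1986) to the later (May 25, 1986):
February 1986: 28 − 4 = 24 days remain (1986 is not a leap year, so February has 28 days).
Then March (31), April (30): 31 + 30 = 61 days.
May 1–25, 1986: 25 days.
Total: 24 + 61 + 25 = 110 days.
110 mod 7 = 5, so 5 days before Sunday is Tuesday.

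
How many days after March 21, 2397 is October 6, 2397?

March 2397: 31 − 21 = 10 days remain.
Then April (30), May (31), June (30), July (31), August (31), September (30): 30 + 31 + 30 + 31 + 31 + 30 = 183 days.
October 1–6, 2397: 6 days.
Total: 10 + 183 + 6 = 199 days.

199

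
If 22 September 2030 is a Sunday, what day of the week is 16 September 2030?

Monday

Count forward from the earlier date (September 16, 2030) to the later (September 22, 2030):
Within September 2030: 22 − 16 = 6 days.
6 mod 7 = 6, so 6 days before Sunday is Monday.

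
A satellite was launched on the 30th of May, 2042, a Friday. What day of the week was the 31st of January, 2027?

Sunday

Count forward from the earlier date (January 31, 2027) to the later (May 30, 2042):
From January 31, 2027 to January 31, 2042: 15 years, of which 4 contain a Feb 29 — 11×365 + 4×366 = 5479 days.
January 2042: 31 − 31 = 0 days remain.
Then February 2042 (28), March (31), April (30): 28 + 31 + 30 = 89 days.
May 1–30, 2042: 30 days.
Residual: 119 days.
Total: 5598 days.
5598 mod 7 = 5, so 5 days before Friday is Sunday.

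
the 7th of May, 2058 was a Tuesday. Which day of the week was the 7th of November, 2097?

Day-of-year of May 7, 2058: 127.
Day-of-year of November 7, 2097: 311.
2058 has 365 days, so 365 − 127 = 238 days remain in 2058.
Full years 2059–2096: 28 common + 10 leap = 28×365 + 10×366 = 13880 days.
Total: 238 + 13880 + 311 = 14429 days.
14429 mod 7 = 2, so 2 days after Tuesday is Thursday.

Thursday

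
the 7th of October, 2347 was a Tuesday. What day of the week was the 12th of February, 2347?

Wednesday

Count forward from the earlier date (February 12, 2347) to the later (October 7, 2347):
February 2347: 28 − 12 = 16 days remain (2347 is not a leap year, so February has 28 days).
Then March (31), April (30), May (31), June (30), July (31), August (31), September (30): 31 + 30 + 31 + 30 + 31 + 31 + 30 = 214 days.
October 1–7, 2347: 7 days.
Total: 16 + 214 + 7 = 237 days.
237 mod 7 = 6, so 6 days before Tuesday is Wednesday.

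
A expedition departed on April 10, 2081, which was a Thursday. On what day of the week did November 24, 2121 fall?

Monday

From April 10, 2081 to April 10, 2121: 40 years, of which 9 contain a Feb 29 — 31×365 + 9×366 = 14609 days.
(2100 is not a leap year (divisible by 100 but not 400).)
April 2121: 30 − 10 = 20 days remain.
Then May (31), June (30), July (31), August (31), September (30), October (31): 31 + 30 + 31 + 31 + 30 + 31 = 184 days.
November 1–24, 2121: 24 days.
Residual: 228 days.
Total: 14837 days.
14837 mod 7 = 4, so 4 days after Thursday is Monday.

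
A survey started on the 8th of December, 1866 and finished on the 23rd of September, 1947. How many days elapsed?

From December 8, 1866 to December 8, 1946: 80 years, of which 19 contain a Feb 29 — 61×365 + 19×366 = 29219 days.
(1900 is not a leap year (divisible by 100 but not 400).)
December 1946: 31 − 8 = 23 days remain.
Then January (31), February 1947 (28), March (31), April (30), May (31), June (30), July (31), August (31): 31 + 28 + 31 + 30 + 31 + 30 + 31 + 31 = 243 days.
September 1–23, 1947: 23 days.
Residual: 289 days.
Total: 29508 days.

29508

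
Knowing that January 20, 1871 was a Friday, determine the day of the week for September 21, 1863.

Monday

Count forward from the earlier date (September 21, 1863) to the later (January 20, 1871):
From September 21, 1863 to September 21, 1870: 7 years, of which 2 contain a Feb 29 — 5×365 + 2×366 = 2557 days.
September 1870: 30 − 21 = 9 days remain.
Then October (31), November (30), December (31): 31 + 30 + 31 = 92 days.
January 1–20, 1871: 20 days.
Residual: 121 days.
Total: 2678 days.
2678 mod 7 = 4, so 4 days before Friday is Monday.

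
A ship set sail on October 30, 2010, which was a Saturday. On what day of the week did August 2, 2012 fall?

Thursday

October 2010: 31 − 30 = 1 day remains.
Then 21 full months totalling 639 days.
August 1–2, 2012: 2 days.
Total: 1 + 639 + 2 = 642 days.
642 mod 7 = 5, so 5 days after Saturday is Thursday.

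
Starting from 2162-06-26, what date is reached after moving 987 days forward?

2165-03-09

Count 987 days after June 26, 2162:
June 26, 2162 → June 26, 2163: 365 days.
June 26, 2163 → June 26, 2164: 366 days (2164 is a leap year).
June 2164: 30 − 26 = 4 days remain.
Then July (31), August (31), September (30), October (31), November (30), December (31), January (31), February 2165 (28): 31 + 31 + 30 + 31 + 30 + 31 + 31 + 28 = 243 days.
March 1–9, 2165: 9 days.
Residual: 256 days.
Total: 987 days.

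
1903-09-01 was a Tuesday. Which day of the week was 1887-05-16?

Count forward from the earlier date (May 16, 1887) to the later (September 1, 1903):
From May 16, 1887 to May 16, 1903: 16 years, of which 3 contain a Feb 29 — 13×365 + 3×366 = 5843 days.
(1900 is not a leap year (divisible by 100 but not 400).)
May 1903: 31 − 16 = 15 days remain.
Then June (30), July (31), August (31): 30 + 31 + 31 = 92 days.
September 1, 1903: 1 day.
Residual: 108 days.
Total: 5951 days.
5951 mod 7 = 1, so 1 day before Tuesday is Monday.

Monday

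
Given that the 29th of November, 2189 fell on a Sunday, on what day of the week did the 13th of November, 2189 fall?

Friday

Count forward from the earlier date (November 13, 2189) to the later (November 29, 2189):
Within November 2189: 29 − 13 = 16 days.
16 mod 7 = 2, so 2 days before Sunday is Friday.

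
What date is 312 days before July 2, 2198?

August 24, 2197

Count 312 days before July 2, 2198:
August 2197: 31 − 24 = 7 days remain.
Then 10 full months totalling 303 days.
July 1–2, 2198: 2 days.
Total: 7 + 303 + 2 = 312 days.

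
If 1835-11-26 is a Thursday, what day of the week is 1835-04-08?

Count forward from the earlier date (April 8, 1835) to the later (November 26, 1835):
April 1835: 30 − 8 = 22 days remain.
Then May (31), June (30), July (31), August (31), September (30), October (31): 31 + 30 + 31 + 31 + 30 + 31 = 184 days.
November 1–26, 1835: 26 days.
Total: 22 + 184 + 26 = 232 days.
232 mod 7 = 1, so 1 day before Thursday is Wednesday.

Wednesday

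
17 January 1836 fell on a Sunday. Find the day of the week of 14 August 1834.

Thursday

Count forward from the earlier date (August 14, 1834) to the later (January 17, 1836):
August 14, 1834 → August 14, 1835: 365 days.
August 1835: 31 − 14 = 17 days remain.
Then September (30), October (31), November (30), December (31): 30 + 31 + 30 + 31 = 122 days.
January 1–17, 1836: 17 days.
Residual: 156 days.
Total: 521 days.
521 mod 7 = 3, so 3 days before Sunday is Thursday.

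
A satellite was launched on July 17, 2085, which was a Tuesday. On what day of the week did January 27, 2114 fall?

Saturday

Day-of-year of July 17, 2085: 198.
Day-of-year of January 27, 2114: 27.
2085 has 365 days, so 365 − 198 = 167 days remain in 2085.
Full years 2086–2113: 22 common + 6 leap = 22×365 + 6×366 = 10226 days.
Total: 167 + 10226 + 27 = 10420 days.
10420 mod 7 = 4, so 4 days after Tuesday is Saturday.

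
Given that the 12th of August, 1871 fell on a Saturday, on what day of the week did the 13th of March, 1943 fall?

Saturday

Day-of-year of August 12, 1871: 224.
Day-of-year of March 13, 1943: 72.
1871 has 365 days, so 365 − 224 = 141 days remain in 1871.
Full years 1872–1942: 54 common + 17 leap = 54×365 + 17×366 = 25932 days.
Total: 141 + 25932 + 72 = 26145 days.
26145 is a multiple of 7, so the 13th of March, 1943 falls on the same weekday: Saturday.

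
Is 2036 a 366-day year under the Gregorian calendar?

2036 is a leap year.

Yes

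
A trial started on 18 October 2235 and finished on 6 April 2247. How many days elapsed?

4188

From October 18, 2235 to October 18, 2246: 11 years, of which 3 contain a Feb 29 — 8×365 + 3×366 = 4018 days.
October 2246: 31 − 18 = 13 days remain.
Then November (30), December (31), January (31), February 2247 (28), March (31): 30 + 31 + 31 + 28 + 31 = 151 days.
April 1–6, 2247: 6 days.
Residual: 170 days.
Total: 4188 days.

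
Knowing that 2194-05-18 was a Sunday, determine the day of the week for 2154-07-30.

Tuesday

Count forward from the earlier date (July 30, 2154) to the later (May 18, 2194):
Day-of-year of July 30, 2154: 211.
Day-of-year of May 18, 2194: 138.
2154 has 365 days, so 365 − 211 = 154 days remain in 2154.
Full years 2155–2193: 29 common + 10 leap = 29×365 + 10×366 = 14245 days.
Total: 154 + 14245 + 138 = 14537 days.
14537 mod 7 = 5, so 5 days before Sunday is Tuesday.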